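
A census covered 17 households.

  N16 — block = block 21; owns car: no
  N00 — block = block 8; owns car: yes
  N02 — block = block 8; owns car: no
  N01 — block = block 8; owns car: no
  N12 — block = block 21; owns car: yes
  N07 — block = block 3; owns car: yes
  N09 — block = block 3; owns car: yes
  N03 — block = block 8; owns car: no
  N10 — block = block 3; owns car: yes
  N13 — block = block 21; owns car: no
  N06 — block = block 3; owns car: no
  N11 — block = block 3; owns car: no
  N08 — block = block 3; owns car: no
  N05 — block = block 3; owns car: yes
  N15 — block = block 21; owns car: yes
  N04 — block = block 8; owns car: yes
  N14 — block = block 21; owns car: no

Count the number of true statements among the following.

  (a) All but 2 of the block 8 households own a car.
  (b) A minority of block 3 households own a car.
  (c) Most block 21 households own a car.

0

(a) block 8: |A| = 5, |A ∩ B| = 2; needs |A ∖ B| = 2 — false.
(b) block 3: |A| = 7, |A ∩ B| = 4; needs |A ∩ B| < |A ∖ B| — false.
(c) block 21: |A| = 5, |A ∩ B| = 2; needs |A ∩ B| > |A ∖ B| — false.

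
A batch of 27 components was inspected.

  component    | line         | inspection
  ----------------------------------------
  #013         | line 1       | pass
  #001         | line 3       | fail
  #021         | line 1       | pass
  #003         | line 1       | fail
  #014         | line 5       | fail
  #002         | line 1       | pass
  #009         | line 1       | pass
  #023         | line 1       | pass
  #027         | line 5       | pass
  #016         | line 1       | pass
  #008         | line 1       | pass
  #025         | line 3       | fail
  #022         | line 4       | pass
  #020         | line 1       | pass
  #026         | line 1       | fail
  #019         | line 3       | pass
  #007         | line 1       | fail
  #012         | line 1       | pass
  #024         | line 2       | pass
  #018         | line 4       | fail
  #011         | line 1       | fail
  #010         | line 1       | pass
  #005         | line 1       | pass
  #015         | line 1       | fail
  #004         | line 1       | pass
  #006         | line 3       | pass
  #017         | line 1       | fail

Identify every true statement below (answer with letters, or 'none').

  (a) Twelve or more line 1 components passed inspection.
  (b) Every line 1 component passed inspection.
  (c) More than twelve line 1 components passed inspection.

|A| = 18, |A ∩ B| = 12, |A ∖ B| = 6.
(a) |A ∩ B| ≥ 12: holds.
(b) A ⊆ B, i.e. every element of A is in B (|A ∖ B| = 0): fails.
(c) |A ∩ B| > 12: fails.

(a)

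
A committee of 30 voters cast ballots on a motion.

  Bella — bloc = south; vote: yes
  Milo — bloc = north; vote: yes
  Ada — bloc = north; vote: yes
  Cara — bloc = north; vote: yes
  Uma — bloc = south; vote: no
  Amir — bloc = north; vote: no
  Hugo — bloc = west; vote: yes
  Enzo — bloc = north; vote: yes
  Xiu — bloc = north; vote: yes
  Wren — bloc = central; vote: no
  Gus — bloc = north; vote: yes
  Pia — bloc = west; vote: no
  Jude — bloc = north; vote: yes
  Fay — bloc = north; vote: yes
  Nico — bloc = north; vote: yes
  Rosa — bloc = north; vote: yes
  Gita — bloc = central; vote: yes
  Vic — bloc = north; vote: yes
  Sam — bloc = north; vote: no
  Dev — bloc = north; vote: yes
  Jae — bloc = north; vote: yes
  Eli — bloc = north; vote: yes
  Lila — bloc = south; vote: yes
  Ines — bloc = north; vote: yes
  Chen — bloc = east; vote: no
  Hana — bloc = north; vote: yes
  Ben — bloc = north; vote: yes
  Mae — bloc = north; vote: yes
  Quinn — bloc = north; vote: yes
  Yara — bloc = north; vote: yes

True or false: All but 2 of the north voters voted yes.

True

The determiner here denotes the relation: |A ∖ B| = 2.
|A| = 22, |A ∩ B| = 20, |A ∖ B| = 2.
|A ∖ B| = 2, so the statement is true.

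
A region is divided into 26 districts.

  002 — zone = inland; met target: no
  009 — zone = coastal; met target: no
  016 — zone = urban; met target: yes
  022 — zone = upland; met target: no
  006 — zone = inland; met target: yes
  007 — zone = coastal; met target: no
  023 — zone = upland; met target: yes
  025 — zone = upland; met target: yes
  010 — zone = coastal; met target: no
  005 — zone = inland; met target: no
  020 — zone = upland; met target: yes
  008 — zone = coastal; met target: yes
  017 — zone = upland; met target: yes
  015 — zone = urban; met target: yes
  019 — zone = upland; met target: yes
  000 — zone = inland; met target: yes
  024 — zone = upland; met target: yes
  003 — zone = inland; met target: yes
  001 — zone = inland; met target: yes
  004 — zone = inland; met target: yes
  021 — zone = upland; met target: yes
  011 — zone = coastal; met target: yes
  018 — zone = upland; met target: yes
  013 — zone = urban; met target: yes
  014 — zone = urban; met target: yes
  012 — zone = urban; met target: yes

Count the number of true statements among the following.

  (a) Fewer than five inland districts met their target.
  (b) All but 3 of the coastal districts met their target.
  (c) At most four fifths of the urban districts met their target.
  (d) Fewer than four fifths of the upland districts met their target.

1

(a) inland: |A| = 7, |A ∩ B| = 5; needs |A ∩ B| < 5 — false.
(b) coastal: |A| = 5, |A ∩ B| = 2; needs |A ∖ B| = 3 — true.
(c) urban: |A| = 5, |A ∩ B| = 5; needs |A ∩ B| / |A| ≤ 4/5 — false.
(d) upland: |A| = 9, |A ∩ B| = 8; needs |A ∩ B| / |A| < 4/5 — false.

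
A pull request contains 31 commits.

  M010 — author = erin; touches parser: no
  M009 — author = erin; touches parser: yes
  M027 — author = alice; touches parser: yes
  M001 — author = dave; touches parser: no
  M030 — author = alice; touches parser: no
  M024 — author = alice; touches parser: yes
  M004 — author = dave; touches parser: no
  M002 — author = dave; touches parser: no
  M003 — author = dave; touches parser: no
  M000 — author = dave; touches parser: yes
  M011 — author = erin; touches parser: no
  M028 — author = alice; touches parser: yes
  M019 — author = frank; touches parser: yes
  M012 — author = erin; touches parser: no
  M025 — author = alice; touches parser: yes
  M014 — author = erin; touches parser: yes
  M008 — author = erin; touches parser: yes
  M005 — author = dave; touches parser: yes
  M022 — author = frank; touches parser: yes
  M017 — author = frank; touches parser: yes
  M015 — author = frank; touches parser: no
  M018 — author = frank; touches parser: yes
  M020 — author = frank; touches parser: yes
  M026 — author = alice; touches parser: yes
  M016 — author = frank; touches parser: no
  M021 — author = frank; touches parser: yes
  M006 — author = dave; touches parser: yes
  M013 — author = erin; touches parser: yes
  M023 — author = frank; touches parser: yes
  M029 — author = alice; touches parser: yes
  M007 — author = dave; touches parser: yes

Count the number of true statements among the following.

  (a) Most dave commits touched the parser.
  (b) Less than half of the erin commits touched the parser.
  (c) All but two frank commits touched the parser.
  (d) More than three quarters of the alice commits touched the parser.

2

(a) dave: |A| = 8, |A ∩ B| = 4; needs |A ∩ B| > |A ∖ B| — false.
(b) erin: |A| = 7, |A ∩ B| = 4; needs |A ∩ B| < |A ∖ B| — false.
(c) frank: |A| = 9, |A ∩ B| = 7; needs |A ∖ B| = 2 — true.
(d) alice: |A| = 7, |A ∩ B| = 6; needs |A ∩ B| / |A| > 3/4 — true.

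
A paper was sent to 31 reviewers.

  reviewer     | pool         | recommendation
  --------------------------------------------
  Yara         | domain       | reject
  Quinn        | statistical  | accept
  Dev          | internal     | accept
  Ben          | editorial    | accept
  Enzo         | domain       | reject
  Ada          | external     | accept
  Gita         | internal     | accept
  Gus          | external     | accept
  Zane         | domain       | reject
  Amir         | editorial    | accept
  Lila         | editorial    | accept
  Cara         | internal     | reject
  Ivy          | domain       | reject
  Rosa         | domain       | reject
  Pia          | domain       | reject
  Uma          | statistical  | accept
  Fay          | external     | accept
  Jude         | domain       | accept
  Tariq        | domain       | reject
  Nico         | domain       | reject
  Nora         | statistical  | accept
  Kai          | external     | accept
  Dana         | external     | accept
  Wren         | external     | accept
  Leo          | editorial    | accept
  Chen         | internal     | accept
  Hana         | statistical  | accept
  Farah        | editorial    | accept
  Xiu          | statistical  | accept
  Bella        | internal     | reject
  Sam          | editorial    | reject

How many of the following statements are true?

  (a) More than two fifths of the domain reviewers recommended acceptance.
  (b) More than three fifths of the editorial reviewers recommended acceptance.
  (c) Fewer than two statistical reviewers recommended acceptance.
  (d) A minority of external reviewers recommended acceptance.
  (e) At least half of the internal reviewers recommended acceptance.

2

(a) domain: |A| = 9, |A ∩ B| = 1; needs |A ∩ B| / |A| > 2/5 — false.
(b) editorial: |A| = 6, |A ∩ B| = 5; needs |A ∩ B| / |A| > 3/5 — true.
(c) statistical: |A| = 5, |A ∩ B| = 5; needs |A ∩ B| < 2 — false.
(d) external: |A| = 6, |A ∩ B| = 6; needs |A ∩ B| < |A ∖ B| — false.
(e) internal: |A| = 5, |A ∩ B| = 3; needs |A ∩ B| ≥ |A ∖ B| — true.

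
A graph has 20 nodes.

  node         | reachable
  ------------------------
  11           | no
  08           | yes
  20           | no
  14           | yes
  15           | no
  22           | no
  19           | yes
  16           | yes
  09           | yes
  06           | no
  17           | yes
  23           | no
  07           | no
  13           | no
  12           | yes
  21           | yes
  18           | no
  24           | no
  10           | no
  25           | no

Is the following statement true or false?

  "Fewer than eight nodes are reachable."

The determiner here denotes the relation: |A ∩ B| < 8.
|A| = 20, |A ∩ B| = 8, |A ∖ B| = 12.
|A ∩ B| = 8, so the statement is false.

False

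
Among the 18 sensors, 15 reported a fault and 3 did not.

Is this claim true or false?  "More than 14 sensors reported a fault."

The determiner here denotes the relation: |A ∩ B| > 14.
|A| = 18, |A ∩ B| = 15, |A ∖ B| = 3.
|A ∩ B| = 15, so the statement is true.

True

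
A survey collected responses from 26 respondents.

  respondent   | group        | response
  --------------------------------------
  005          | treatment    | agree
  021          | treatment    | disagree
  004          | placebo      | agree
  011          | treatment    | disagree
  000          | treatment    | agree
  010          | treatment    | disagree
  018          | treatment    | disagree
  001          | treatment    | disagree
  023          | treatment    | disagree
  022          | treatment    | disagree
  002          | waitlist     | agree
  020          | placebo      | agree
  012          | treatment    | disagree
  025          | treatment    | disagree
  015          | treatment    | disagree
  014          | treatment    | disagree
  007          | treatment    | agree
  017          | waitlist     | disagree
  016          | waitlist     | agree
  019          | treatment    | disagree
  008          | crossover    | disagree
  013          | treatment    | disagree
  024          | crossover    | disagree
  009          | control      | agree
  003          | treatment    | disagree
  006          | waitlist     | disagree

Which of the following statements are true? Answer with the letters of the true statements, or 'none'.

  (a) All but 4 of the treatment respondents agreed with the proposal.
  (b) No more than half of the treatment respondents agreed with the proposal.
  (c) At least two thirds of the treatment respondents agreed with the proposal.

(b)

|A| = 17, |A ∩ B| = 3, |A ∖ B| = 14.
(a) |A ∖ B| = 4: fails.
(b) |A ∩ B| ≤ |A ∖ B|: holds.
(c) |A ∩ B| / |A| ≥ 2/3: fails.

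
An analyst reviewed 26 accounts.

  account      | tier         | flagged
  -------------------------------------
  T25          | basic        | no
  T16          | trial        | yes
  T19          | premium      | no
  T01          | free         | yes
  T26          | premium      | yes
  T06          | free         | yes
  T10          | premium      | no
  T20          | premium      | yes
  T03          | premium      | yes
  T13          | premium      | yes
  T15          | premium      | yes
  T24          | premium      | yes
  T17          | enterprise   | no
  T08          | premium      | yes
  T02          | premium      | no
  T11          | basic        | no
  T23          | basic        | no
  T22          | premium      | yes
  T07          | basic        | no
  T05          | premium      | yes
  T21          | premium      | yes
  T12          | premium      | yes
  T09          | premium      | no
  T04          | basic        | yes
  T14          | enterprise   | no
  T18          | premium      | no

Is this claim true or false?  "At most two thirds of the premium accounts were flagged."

False

'At most two thirds of the premium accounts were flagged' holds iff |A ∩ B| / |A| ≤ 2/3.
|A| = 16, |A ∩ B| = 11, |A ∖ B| = 5.
|A ∩ B|/|A| = 11/16, so the statement is false.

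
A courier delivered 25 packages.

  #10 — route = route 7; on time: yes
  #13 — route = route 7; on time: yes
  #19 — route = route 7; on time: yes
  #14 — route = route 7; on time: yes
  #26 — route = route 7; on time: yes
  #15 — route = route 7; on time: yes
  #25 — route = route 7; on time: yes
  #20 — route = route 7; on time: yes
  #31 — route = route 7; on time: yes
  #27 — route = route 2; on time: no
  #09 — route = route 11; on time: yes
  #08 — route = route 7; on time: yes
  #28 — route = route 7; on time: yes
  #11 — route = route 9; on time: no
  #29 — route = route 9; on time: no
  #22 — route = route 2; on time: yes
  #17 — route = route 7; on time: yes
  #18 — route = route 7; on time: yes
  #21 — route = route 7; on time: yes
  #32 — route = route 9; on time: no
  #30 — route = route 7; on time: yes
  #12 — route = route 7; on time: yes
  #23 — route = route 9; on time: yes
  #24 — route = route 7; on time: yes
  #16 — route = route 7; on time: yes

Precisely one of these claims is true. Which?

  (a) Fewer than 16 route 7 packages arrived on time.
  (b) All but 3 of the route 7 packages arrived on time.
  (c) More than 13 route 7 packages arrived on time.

|A| = 18, |A ∩ B| = 18, |A ∖ B| = 0.
(a) requires |A ∩ B| < 16: false.
(b) requires |A ∖ B| = 3: false.
(c) requires |A ∩ B| > 13: true.

(c)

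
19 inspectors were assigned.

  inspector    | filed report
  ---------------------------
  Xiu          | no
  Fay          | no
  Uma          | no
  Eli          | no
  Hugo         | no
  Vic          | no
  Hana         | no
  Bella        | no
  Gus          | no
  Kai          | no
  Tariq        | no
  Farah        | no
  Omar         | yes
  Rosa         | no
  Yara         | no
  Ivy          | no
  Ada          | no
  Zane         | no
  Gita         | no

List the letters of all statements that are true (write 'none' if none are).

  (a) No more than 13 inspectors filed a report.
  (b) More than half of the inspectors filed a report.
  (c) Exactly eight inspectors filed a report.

(a)

|A| = 19, |A ∩ B| = 1, |A ∖ B| = 18.
(a) |A ∩ B| ≤ 13: holds.
(b) |A ∩ B| > |A ∖ B|: fails.
(c) |A ∩ B| = 8: fails.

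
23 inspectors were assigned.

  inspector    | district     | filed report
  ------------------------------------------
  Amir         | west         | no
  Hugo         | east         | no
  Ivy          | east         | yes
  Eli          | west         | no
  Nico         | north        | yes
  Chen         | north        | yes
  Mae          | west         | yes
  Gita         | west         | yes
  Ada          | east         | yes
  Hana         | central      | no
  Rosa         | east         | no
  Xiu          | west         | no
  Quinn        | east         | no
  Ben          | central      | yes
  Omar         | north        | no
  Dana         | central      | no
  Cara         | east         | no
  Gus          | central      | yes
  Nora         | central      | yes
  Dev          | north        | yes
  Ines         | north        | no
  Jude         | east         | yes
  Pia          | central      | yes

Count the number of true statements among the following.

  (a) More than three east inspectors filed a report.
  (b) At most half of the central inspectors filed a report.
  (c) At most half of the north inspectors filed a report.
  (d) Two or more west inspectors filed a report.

(a) east: |A| = 7, |A ∩ B| = 3; needs |A ∩ B| > 3 — false.
(b) central: |A| = 6, |A ∩ B| = 4; needs |A ∩ B| ≤ |A ∖ B| — false.
(c) north: |A| = 5, |A ∩ B| = 3; needs |A ∩ B| ≤ |A ∖ B| — false.
(d) west: |A| = 5, |A ∩ B| = 2; needs |A ∩ B| ≥ 2 — true.

1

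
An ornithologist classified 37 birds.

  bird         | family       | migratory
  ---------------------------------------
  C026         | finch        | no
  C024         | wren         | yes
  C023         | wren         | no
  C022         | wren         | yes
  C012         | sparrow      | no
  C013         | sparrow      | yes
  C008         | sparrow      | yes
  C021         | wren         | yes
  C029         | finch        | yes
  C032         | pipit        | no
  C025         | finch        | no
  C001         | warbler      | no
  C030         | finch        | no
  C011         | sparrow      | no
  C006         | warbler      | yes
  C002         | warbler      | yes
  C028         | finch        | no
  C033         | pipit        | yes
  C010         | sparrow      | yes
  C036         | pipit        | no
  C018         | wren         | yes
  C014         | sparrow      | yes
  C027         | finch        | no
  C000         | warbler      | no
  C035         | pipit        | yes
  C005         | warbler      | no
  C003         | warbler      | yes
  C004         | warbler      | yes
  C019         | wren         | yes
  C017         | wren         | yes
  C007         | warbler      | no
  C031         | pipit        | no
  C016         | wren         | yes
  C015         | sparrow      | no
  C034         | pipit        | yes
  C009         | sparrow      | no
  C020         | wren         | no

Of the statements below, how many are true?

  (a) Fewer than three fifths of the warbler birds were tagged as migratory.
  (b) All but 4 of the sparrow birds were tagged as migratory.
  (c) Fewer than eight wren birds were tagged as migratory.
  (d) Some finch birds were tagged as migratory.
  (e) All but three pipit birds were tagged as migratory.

(a) warbler: |A| = 8, |A ∩ B| = 4; needs |A ∩ B| / |A| < 3/5 — true.
(b) sparrow: |A| = 8, |A ∩ B| = 4; needs |A ∖ B| = 4 — true.
(c) wren: |A| = 9, |A ∩ B| = 7; needs |A ∩ B| < 8 — true.
(d) finch: |A| = 6, |A ∩ B| = 1; needs A ∩ B ≠ ∅ (|A ∩ B| ≥ 1) — true.
(e) pipit: |A| = 6, |A ∩ B| = 3; needs |A ∖ B| = 3 — true.

5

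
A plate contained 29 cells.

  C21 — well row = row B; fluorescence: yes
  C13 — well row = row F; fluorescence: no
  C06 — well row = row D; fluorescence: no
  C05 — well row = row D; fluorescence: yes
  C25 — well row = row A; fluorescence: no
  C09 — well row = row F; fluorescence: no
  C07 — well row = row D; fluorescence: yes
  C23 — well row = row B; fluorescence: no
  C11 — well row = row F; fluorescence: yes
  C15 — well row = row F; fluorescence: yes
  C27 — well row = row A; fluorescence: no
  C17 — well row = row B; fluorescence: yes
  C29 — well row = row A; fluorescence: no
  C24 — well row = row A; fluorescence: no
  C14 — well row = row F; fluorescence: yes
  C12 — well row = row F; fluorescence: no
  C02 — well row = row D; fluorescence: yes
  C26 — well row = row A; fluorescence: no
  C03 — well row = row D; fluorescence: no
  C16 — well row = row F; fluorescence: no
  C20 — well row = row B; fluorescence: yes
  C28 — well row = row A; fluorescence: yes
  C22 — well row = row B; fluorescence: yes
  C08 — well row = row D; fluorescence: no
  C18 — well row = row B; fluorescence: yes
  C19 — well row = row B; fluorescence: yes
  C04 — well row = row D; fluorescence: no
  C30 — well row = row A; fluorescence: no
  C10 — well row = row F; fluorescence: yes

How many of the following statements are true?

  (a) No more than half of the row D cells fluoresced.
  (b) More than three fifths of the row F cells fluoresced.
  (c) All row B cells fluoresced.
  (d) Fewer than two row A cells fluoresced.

(a) row D: |A| = 7, |A ∩ B| = 3; needs |A ∩ B| ≤ |A ∖ B| — true.
(b) row F: |A| = 8, |A ∩ B| = 4; needs |A ∩ B| / |A| > 3/5 — false.
(c) row B: |A| = 7, |A ∩ B| = 6; needs A ⊆ B, i.e. every element of A is in B (|A ∖ B| = 0) — false.
(d) row A: |A| = 7, |A ∩ B| = 1; needs |A ∩ B| < 2 — true.

2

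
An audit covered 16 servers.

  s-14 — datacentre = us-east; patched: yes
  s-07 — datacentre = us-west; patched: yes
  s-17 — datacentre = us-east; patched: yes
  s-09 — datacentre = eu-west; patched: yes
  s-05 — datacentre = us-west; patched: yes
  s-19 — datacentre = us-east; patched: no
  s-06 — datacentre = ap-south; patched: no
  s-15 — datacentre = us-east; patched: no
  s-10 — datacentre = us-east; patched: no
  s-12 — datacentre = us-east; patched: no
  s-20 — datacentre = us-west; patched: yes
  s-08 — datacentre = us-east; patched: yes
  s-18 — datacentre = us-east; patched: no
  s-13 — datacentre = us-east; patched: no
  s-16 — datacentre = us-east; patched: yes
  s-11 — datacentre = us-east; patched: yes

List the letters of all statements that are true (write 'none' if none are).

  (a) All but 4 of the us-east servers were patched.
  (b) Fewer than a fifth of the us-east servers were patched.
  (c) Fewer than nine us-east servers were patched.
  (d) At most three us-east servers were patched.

|A| = 11, |A ∩ B| = 5, |A ∖ B| = 6.
(a) |A ∖ B| = 4: fails.
(b) |A ∩ B| / |A| < 1/5: fails.
(c) |A ∩ B| < 9: holds.
(d) |A ∩ B| ≤ 3: fails.

(c)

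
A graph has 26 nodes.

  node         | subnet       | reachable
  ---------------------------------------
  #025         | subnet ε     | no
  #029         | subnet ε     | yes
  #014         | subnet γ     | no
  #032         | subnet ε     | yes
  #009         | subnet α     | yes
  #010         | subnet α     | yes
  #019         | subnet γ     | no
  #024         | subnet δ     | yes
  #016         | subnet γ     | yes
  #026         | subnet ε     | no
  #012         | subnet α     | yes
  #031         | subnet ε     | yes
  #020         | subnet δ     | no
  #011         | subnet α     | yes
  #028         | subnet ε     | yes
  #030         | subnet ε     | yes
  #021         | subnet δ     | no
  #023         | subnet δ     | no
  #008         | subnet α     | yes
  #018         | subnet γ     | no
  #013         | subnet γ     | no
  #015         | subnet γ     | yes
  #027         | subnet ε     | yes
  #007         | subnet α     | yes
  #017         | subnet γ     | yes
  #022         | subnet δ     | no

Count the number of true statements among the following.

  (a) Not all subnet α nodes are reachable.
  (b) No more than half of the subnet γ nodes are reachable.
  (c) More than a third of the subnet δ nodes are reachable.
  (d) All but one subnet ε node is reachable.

1

(a) subnet α: |A| = 6, |A ∩ B| = 6; needs A ⊄ B (|A ∖ B| ≥ 1) — false.
(b) subnet γ: |A| = 7, |A ∩ B| = 3; needs |A ∩ B| ≤ |A ∖ B| — true.
(c) subnet δ: |A| = 5, |A ∩ B| = 1; needs |A ∩ B| / |A| > 1/3 — false.
(d) subnet ε: |A| = 8, |A ∩ B| = 6; needs |A ∖ B| = 1 — false.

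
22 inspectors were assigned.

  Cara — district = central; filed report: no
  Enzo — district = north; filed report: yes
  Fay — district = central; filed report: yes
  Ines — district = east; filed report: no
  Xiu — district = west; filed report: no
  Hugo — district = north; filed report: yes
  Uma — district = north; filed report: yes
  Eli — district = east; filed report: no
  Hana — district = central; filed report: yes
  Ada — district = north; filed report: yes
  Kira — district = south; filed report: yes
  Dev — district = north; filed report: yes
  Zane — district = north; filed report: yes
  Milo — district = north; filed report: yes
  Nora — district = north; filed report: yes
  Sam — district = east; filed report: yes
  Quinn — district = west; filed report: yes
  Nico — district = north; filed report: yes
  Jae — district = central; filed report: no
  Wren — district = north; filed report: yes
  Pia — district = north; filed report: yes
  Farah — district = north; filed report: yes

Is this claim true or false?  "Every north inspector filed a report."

Truth condition: A ⊆ B, i.e. every element of A is in B (|A ∖ B| = 0).
A (the restrictor) = {Enzo, Hugo, Uma, Ada, Dev, Zane, Milo, Nora, Nico, Wren, Pia, Farah}, |A| = 12.
A ∖ B = {}, so |A ∖ B| = 0.
So the statement is true.

True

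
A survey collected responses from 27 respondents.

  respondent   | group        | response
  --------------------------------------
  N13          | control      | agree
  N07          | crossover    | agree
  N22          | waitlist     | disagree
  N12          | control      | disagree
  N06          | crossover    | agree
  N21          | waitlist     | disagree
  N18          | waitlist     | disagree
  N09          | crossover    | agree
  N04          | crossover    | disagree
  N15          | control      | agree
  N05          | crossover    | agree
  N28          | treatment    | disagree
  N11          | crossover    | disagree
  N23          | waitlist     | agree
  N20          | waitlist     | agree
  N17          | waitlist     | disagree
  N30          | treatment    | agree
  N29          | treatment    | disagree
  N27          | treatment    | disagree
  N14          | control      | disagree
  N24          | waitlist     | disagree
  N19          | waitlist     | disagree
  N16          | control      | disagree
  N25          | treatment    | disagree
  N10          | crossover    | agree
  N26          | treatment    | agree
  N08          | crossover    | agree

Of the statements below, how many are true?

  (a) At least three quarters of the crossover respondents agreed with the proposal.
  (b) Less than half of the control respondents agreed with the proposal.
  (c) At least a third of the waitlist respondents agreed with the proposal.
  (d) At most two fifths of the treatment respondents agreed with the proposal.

(a) crossover: |A| = 8, |A ∩ B| = 6; needs |A ∩ B| / |A| ≥ 3/4 — true.
(b) control: |A| = 5, |A ∩ B| = 2; needs |A ∩ B| < |A ∖ B| — true.
(c) waitlist: |A| = 8, |A ∩ B| = 2; needs |A ∩ B| / |A| ≥ 1/3 — false.
(d) treatment: |A| = 6, |A ∩ B| = 2; needs |A ∩ B| / |A| ≤ 2/5 — true.

3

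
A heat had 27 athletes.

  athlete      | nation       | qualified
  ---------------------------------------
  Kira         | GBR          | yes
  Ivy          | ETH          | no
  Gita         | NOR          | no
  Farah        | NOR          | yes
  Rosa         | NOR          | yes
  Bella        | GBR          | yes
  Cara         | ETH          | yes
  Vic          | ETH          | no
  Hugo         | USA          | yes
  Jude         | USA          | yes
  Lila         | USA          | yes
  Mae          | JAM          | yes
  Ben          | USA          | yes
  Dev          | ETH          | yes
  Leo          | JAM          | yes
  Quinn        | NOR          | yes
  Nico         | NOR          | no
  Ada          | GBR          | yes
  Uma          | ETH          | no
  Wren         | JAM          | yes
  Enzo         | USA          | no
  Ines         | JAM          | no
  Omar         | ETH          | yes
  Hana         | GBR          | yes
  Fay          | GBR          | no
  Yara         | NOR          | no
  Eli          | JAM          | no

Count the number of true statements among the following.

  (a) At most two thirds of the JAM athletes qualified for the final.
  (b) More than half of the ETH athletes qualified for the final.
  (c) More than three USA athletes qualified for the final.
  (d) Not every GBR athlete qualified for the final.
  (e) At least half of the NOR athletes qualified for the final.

4

(a) JAM: |A| = 5, |A ∩ B| = 3; needs |A ∩ B| / |A| ≤ 2/3 — true.
(b) ETH: |A| = 6, |A ∩ B| = 3; needs |A ∩ B| > |A ∖ B| — false.
(c) USA: |A| = 5, |A ∩ B| = 4; needs |A ∩ B| > 3 — true.
(d) GBR: |A| = 5, |A ∩ B| = 4; needs A ⊄ B (|A ∖ B| ≥ 1) — true.
(e) NOR: |A| = 6, |A ∩ B| = 3; needs |A ∩ B| ≥ |A ∖ B| — true.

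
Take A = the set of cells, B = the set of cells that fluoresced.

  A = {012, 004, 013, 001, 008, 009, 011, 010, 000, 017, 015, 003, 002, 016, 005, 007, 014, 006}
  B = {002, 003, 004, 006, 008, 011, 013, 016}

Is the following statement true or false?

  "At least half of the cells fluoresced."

False

The determiner here denotes the relation: |A ∩ B| ≥ |A ∖ B|.
|A| = 18, |A ∩ B| = 8, |A ∖ B| = 10.
8 < 10, so the statement is false.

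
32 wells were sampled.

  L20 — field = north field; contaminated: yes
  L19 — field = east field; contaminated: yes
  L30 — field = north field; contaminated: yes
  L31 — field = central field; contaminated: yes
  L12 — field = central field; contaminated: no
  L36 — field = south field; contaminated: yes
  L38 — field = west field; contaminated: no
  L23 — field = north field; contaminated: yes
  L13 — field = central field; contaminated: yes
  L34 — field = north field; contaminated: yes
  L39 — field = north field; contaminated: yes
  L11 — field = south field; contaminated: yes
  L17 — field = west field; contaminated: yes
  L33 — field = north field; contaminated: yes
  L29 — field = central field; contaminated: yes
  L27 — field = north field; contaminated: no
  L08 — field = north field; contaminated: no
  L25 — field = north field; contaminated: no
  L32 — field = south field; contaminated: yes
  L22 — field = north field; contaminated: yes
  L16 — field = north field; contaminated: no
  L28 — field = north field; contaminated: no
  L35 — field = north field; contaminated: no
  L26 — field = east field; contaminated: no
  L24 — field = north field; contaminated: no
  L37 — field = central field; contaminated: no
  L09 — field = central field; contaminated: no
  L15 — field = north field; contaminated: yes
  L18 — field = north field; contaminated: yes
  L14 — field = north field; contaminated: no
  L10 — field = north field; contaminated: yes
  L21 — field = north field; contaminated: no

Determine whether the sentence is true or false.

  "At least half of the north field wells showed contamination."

True

'At least half of the north field wells showed contamination' holds iff |A ∩ B| ≥ |A ∖ B|.
|A| = 19, |A ∩ B| = 10, |A ∖ B| = 9.
10 > 9, so the statement is true.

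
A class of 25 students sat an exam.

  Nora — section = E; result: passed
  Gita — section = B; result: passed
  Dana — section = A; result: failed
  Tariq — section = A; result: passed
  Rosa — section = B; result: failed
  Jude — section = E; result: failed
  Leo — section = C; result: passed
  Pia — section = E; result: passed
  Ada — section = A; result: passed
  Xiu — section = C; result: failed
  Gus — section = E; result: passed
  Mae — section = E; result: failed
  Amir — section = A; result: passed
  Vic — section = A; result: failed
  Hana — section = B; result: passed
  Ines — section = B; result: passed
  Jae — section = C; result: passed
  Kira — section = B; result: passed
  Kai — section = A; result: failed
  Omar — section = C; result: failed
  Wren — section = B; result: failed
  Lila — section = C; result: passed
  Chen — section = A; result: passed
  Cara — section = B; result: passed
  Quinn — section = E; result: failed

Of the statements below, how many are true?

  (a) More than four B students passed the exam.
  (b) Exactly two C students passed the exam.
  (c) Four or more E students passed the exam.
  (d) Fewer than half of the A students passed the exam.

(a) B: |A| = 7, |A ∩ B| = 5; needs |A ∩ B| > 4 — true.
(b) C: |A| = 5, |A ∩ B| = 3; needs |A ∩ B| = 2 — false.
(c) E: |A| = 6, |A ∩ B| = 3; needs |A ∩ B| ≥ 4 — false.
(d) A: |A| = 7, |A ∩ B| = 4; needs |A ∩ B| < |A ∖ B| — false.

1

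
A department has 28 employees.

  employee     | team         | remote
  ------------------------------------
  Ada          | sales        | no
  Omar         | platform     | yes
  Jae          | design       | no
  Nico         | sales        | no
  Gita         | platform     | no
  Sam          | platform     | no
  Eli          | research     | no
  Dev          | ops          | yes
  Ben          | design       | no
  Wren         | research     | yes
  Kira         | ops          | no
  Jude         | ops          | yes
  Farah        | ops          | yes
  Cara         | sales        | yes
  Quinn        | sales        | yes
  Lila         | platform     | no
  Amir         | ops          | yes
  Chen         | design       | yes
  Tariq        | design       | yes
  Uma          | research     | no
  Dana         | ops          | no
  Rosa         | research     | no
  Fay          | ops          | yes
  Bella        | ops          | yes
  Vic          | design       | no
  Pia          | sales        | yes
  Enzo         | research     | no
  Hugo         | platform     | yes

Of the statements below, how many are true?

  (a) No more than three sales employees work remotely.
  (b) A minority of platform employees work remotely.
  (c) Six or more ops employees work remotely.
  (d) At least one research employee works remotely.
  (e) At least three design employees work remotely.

4

(a) sales: |A| = 5, |A ∩ B| = 3; needs |A ∩ B| ≤ 3 — true.
(b) platform: |A| = 5, |A ∩ B| = 2; needs |A ∩ B| < |A ∖ B| — true.
(c) ops: |A| = 8, |A ∩ B| = 6; needs |A ∩ B| ≥ 6 — true.
(d) research: |A| = 5, |A ∩ B| = 1; needs A ∩ B ≠ ∅ (|A ∩ B| ≥ 1) — true.
(e) design: |A| = 5, |A ∩ B| = 2; needs |A ∩ B| ≥ 3 — false.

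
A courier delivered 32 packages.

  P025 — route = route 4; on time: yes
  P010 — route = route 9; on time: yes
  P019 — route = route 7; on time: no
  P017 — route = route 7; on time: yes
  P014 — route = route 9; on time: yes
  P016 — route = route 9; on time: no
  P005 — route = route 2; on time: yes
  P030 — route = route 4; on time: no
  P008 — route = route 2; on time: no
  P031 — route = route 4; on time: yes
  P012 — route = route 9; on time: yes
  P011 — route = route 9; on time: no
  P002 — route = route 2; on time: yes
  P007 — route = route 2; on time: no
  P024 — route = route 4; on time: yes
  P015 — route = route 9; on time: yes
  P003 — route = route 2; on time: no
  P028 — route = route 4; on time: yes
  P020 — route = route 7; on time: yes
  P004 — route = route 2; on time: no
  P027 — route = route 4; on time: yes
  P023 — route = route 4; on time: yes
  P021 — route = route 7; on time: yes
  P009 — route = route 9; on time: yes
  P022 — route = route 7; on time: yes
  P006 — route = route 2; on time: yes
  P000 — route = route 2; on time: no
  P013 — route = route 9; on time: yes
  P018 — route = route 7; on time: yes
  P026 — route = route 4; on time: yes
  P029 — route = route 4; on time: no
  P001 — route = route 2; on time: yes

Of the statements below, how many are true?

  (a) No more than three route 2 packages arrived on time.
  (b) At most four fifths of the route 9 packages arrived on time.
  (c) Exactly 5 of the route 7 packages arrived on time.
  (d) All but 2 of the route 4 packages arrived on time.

3

(a) route 2: |A| = 9, |A ∩ B| = 4; needs |A ∩ B| ≤ 3 — false.
(b) route 9: |A| = 8, |A ∩ B| = 6; needs |A ∩ B| / |A| ≤ 4/5 — true.
(c) route 7: |A| = 6, |A ∩ B| = 5; needs |A ∩ B| = 5 — true.
(d) route 4: |A| = 9, |A ∩ B| = 7; needs |A ∖ B| = 2 — true.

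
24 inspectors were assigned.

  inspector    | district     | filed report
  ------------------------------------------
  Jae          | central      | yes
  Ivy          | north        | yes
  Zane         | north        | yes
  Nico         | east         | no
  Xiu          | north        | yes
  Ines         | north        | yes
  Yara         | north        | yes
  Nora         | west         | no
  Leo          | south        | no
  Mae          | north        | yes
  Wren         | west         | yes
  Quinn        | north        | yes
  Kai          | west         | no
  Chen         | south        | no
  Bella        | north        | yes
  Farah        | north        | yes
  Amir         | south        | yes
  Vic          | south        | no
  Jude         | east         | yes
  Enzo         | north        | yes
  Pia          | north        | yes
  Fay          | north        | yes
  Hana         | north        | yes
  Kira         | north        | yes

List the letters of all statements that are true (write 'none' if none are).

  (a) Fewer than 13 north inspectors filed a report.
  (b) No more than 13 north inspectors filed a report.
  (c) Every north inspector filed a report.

|A| = 14, |A ∩ B| = 14, |A ∖ B| = 0.
(a) |A ∩ B| < 13: fails.
(b) |A ∩ B| ≤ 13: fails.
(c) A ⊆ B, i.e. every element of A is in B (|A ∖ B| = 0): holds.

(c)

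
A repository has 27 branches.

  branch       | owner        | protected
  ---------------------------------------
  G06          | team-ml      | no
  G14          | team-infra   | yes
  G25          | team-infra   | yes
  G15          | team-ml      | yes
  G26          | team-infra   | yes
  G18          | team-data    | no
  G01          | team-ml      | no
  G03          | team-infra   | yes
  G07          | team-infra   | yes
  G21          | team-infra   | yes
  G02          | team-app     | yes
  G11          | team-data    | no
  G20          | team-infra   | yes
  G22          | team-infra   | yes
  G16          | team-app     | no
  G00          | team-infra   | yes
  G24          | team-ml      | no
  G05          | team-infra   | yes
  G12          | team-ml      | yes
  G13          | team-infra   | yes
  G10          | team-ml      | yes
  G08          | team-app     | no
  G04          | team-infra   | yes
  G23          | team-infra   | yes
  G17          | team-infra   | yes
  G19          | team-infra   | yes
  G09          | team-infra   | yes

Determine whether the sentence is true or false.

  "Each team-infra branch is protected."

True

'Each team-infra branch is protected' holds iff A ⊆ B, i.e. every element of A is in B (|A ∖ B| = 0).
|A| = 16, |A ∩ B| = 16, |A ∖ B| = 0.
So the statement is true.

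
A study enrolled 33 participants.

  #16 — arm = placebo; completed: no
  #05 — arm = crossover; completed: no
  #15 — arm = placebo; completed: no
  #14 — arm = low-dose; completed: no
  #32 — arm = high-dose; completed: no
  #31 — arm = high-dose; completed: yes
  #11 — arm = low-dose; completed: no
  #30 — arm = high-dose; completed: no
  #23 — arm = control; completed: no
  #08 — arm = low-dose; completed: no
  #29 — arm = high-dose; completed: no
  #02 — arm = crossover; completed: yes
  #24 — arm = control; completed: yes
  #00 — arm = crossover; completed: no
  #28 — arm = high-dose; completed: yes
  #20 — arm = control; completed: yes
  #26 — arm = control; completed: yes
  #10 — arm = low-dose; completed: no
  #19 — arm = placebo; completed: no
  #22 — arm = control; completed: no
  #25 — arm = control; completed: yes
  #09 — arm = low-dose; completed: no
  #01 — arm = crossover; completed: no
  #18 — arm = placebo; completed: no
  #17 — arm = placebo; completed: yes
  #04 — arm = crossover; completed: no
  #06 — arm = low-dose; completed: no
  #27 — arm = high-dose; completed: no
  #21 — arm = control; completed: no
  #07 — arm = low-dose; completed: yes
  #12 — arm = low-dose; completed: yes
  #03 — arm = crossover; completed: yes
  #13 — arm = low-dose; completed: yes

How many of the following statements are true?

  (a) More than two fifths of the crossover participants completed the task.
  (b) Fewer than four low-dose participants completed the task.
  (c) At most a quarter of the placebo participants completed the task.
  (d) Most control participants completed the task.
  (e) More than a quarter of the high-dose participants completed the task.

4

(a) crossover: |A| = 6, |A ∩ B| = 2; needs |A ∩ B| / |A| > 2/5 — false.
(b) low-dose: |A| = 9, |A ∩ B| = 3; needs |A ∩ B| < 4 — true.
(c) placebo: |A| = 5, |A ∩ B| = 1; needs |A ∩ B| / |A| ≤ 1/4 — true.
(d) control: |A| = 7, |A ∩ B| = 4; needs |A ∩ B| > |A ∖ B| — true.
(e) high-dose: |A| = 6, |A ∩ B| = 2; needs |A ∩ B| / |A| > 1/4 — true.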